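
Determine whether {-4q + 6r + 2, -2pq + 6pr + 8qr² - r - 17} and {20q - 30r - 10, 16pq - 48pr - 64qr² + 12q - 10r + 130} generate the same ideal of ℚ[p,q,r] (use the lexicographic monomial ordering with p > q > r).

For a fixed monomial order, each ideal has a unique reduced Gröbner basis; comparing bases decides equality.
Buchberger on the first generating set:
f_1 = -4q + 6r + 2, LT = q.
f_2 = -2pq + 6pr + 8qr² - r - 17, LT = pq.

S(f_1,f_2): lcm = pq. S = 3/2pr - ½p + 4qr² - ½r - 17/2.
  leading term pr: no divisor's leading term divides it; move 3/2pr to the remainder.
  leading term p: no divisor's leading term divides it; move -½p to the remainder.
  leading term qr²: subtract (-r²)·f_1 from 4qr² - ½r - 17/2 → 6r³ + 2r² - ½r - 17/2
  leading term r³: no divisor's leading term divides it; move 6r³ to the remainder.
  leading term r²: no divisor's leading term divides it; move 2r² to the remainder.
  leading term r: no divisor's leading term divides it; move -½r to the remainder.
  leading term 1: no divisor's leading term divides it; move -17/2 to the remainder.
  remainder 3/2pr - ½p + 6r³ + 2r² - ½r - 17/2 ≠ 0; add g_3 = 3/2pr - ½p + 6r³ + 2r² - ½r - 17/2 to the basis.

The other S-polynomials (S(f_1,g_3), S(f_2,g_3)) all reduce to 0 modulo the current basis, so we have a Gröbner basis.
Inter-reduce: drop elements whose leading term is divisible by another's, tail-reduce, and make monic.
Reduced Gröbner basis: {pr - ⅓p + 4r³ + 4/3r² - ⅓r - 17/3, q - 3/2r - ½}.

Buchberger on the second generating set:
h_1 = 20q - 30r - 10, LT = q.
h_2 = 16pq - 48pr - 64qr² + 12q - 10r + 130, LT = pq.

S(h_1,h_2): lcm = pq. S = 3/2pr - ½p + 4qr² - ¾q + ⅝r - 65/8.
  leading term pr: no divisor's leading term divides it; move 3/2pr to the remainder.
  leading term p: no divisor's leading term divides it; move -½p to the remainder.
  leading term qr²: subtract (⅕r²)·h_1 from 4qr² - ¾q + ⅝r - 65/8 → -¾q + 6r³ + 2r² + ⅝r - 65/8
  leading term q: subtract (-3/80)·h_1 from -¾q + 6r³ + 2r² + ⅝r - 65/8 → 6r³ + 2r² - ½r - 17/2
  leading term r³: no divisor's leading term divides it; move 6r³ to the remainder.
  leading term r²: no divisor's leading term divides it; move 2r² to the remainder.
  leading term r: no divisor's leading term divides it; move -½r to the remainder.
  leading term 1: no divisor's leading term divides it; move -17/2 to the remainder.
  remainder 3/2pr - ½p + 6r³ + 2r² - ½r - 17/2 ≠ 0; add k_3 = 3/2pr - ½p + 6r³ + 2r² - ½r - 17/2 to the basis.

The other S-polynomials (S(h_1,k_3), S(h_2,k_3)) all reduce to 0 modulo the current basis, so we have a Gröbner basis.
Inter-reduce: drop elements whose leading term is divisible by another's, tail-reduce, and make monic.
Reduced Gröbner basis: {pr - ⅓p + 4r³ + 4/3r² - ⅓r - 17/3, q - 3/2r - ½}.

These coincide, so the ideals are equal.
The same test decides containment: I ⊆ J iff every generator of I reduces to 0 modulo a Gröbner basis of J.

Yes, the ideals are equal.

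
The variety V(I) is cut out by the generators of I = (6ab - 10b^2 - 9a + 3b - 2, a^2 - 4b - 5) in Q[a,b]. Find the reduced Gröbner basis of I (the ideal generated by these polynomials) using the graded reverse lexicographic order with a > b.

f_1 = 6ab - 10b^2 - 9a + 3b - 2, LT = ab.
f_2 = a^2 - 4b - 5, LT = a^2.

S(f_1,f_2): lcm = a^2b. S = -5/3ab^2 - 3/2a^2 + 1/2ab + 4b^2 - 1/3a + 5b.
  leading term ab^2: subtract (-5/18b)·f_1 from -5/3ab^2 - 3/2a^2 + 1/2ab + 4b^2 - 1/3a + 5b → -25/9b^3 - 3/2a^2 - 2ab + 29/6b^2 - 1/3a + 40/9b
  leading term b^3: no divisor's leading term divides it; move -25/9b^3 to the remainder.
  leading term a^2: subtract (-3/2)·f_2 from -3/2a^2 - 2ab + 29/6b^2 - 1/3a + 40/9b → -2ab + 29/6b^2 - 1/3a - 14/9b - 15/2
  leading term ab: subtract (-1/3)·f_1 from -2ab + 29/6b^2 - 1/3a - 14/9b - 15/2 → 3/2b^2 - 10/3a - 5/9b - 49/6
  leading term b^2: no divisor's leading term divides it; move 3/2b^2 to the remainder.
  leading term a: no divisor's leading term divides it; move -10/3a to the remainder.
  leading term b: no divisor's leading term divides it; move -5/9b to the remainder.
  leading term 1: no divisor's leading term divides it; move -49/6 to the remainder.
  remainder -25/9b^3 + 3/2b^2 - 10/3a - 5/9b - 49/6 ≠ 0; add g_3 = -25/9b^3 + 3/2b^2 - 10/3a - 5/9b - 49/6 to the basis.

The other S-polynomials (S(f_1,g_3), S(f_2,g_3)) all reduce to 0 modulo the current basis, so we have a Gröbner basis.

G = {b^3 - 27/50b^2 + 6/5a + 1/5b + 147/50, a^2 - 4b - 5, ab - 5/3b^2 - 3/2a + 1/2b - 1/3}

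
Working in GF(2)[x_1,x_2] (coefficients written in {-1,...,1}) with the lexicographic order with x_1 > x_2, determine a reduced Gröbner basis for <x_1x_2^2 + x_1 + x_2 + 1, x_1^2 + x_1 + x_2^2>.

f_1 = x_1x_2^2 + x_1 + x_2 + 1, LT = x_1x_2^2.
f_2 = x_1^2 + x_1 + x_2^2, LT = x_1^2.

S(f_1,f_2): lcm = x_1^2x_2^2. S = x_1^2 + x_1x_2^2 + x_1x_2 + x_1 + x_2^4.
  leading term x_1^2: subtract (1)·f_2 from x_1^2 + x_1x_2^2 + x_1x_2 + x_1 + x_2^4 → x_1x_2^2 + x_1x_2 + x_2^4 + x_2^2
  leading term x_1x_2^2: subtract (1)·f_1 from x_1x_2^2 + x_1x_2 + x_2^4 + x_2^2 → x_1x_2 + x_1 + x_2^4 + x_2^2 + x_2 + 1
  leading term x_1x_2: no divisor's leading term divides it; move x_1x_2 to the remainder.
  leading term x_1: no divisor's leading term divides it; move x_1 to the remainder.
  leading term x_2^4: no divisor's leading term divides it; move x_2^4 to the remainder.
  leading term x_2^2: no divisor's leading term divides it; move x_2^2 to the remainder.
  leading term x_2: no divisor's leading term divides it; move x_2 to the remainder.
  leading term 1: no divisor's leading term divides it; move 1 to the remainder.
  remainder x_1x_2 + x_1 + x_2^4 + x_2^2 + x_2 + 1 ≠ 0; add g_3 = x_1x_2 + x_1 + x_2^4 + x_2^2 + x_2 + 1 to the basis.

S(f_1,g_3): lcm = x_1x_2^2. S = x_1x_2 + x_1 + x_2^5 + x_2^3 + x_2^2 + 1.
  leading term x_1x_2: subtract (1)·g_3 from x_1x_2 + x_1 + x_2^5 + x_2^3 + x_2^2 + 1 → x_2^5 + x_2^4 + x_2^3 + x_2
  leading term x_2^5: no divisor's leading term divides it; move x_2^5 to the remainder.
  leading term x_2^4: no divisor's leading term divides it; move x_2^4 to the remainder.
  leading term x_2^3: no divisor's leading term divides it; move x_2^3 to the remainder.
  leading term x_2: no divisor's leading term divides it; move x_2 to the remainder.
  remainder x_2^5 + x_2^4 + x_2^3 + x_2 ≠ 0; add g_4 = x_2^5 + x_2^4 + x_2^3 + x_2 to the basis.

S(f_2,g_3): lcm = x_1^2x_2. S = x_1^2 + x_1x_2^4 + x_1x_2^2 + x_1 + x_2^3.
  leading term x_1^2: subtract (1)·f_2 from x_1^2 + x_1x_2^4 + x_1x_2^2 + x_1 + x_2^3 → x_1x_2^4 + x_1x_2^2 + x_2^3 + x_2^2
  leading term x_1x_2^4: subtract (x_2^2)·f_1 from x_1x_2^4 + x_1x_2^2 + x_2^3 + x_2^2 → 0
  remainder 0.

S(f_1,g_4): lcm = x_1x_2^5. S = x_1x_2^4 + x_1x_2 + x_2^4 + x_2^3.
  leading term x_1x_2^4: subtract (x_2^2)·f_1 from x_1x_2^4 + x_1x_2 + x_2^4 + x_2^3 → x_1x_2^2 + x_1x_2 + x_2^4 + x_2^2
  leading term x_1x_2^2: subtract (1)·f_1 from x_1x_2^2 + x_1x_2 + x_2^4 + x_2^2 → x_1x_2 + x_1 + x_2^4 + x_2^2 + x_2 + 1
  leading term x_1x_2: subtract (1)·g_3 from x_1x_2 + x_1 + x_2^4 + x_2^2 + x_2 + 1 → 0
  remainder 0.

S(f_2,g_4): leading monomials are coprime, so the S-polynomial reduces to 0 (Buchberger's first criterion).
S(g_3,g_4): lcm = x_1x_2^5. S = x_1x_2^3 + x_1x_2 + x_2^8 + x_2^6 + x_2^5 + x_2^4.
  leading term x_1x_2^3: subtract (x_2)·f_1 from x_1x_2^3 + x_1x_2 + x_2^8 + x_2^6 + x_2^5 + x_2^4 → x_2^8 + x_2^6 + x_2^5 + x_2^4 + x_2^2 + x_2
  leading term x_2^8: subtract (x_2^3)·g_4 from x_2^8 + x_2^6 + x_2^5 + x_2^4 + x_2^2 + x_2 → x_2^7 + x_2^5 + x_2^2 + x_2
  leading term x_2^7: subtract (x_2^2)·g_4 from x_2^7 + x_2^5 + x_2^2 + x_2 → x_2^6 + x_2^3 + x_2^2 + x_2
  leading term x_2^6: subtract (x_2)·g_4 from x_2^6 + x_2^3 + x_2^2 + x_2 → x_2^5 + x_2^4 + x_2^3 + x_2
  leading term x_2^5: subtract (1)·g_4 from x_2^5 + x_2^4 + x_2^3 + x_2 → 0
  remainder 0.

Every S-polynomial of the final basis reduces to 0, so we have a Gröbner basis.
Inter-reduce: drop elements whose leading term is divisible by another's, tail-reduce, and make monic.

G = {x_1^2 + x_1 + x_2^2, x_1x_2 + x_1 + x_2^4 + x_2^2 + x_2 + 1, x_2^5 + x_2^4 + x_2^3 + x_2}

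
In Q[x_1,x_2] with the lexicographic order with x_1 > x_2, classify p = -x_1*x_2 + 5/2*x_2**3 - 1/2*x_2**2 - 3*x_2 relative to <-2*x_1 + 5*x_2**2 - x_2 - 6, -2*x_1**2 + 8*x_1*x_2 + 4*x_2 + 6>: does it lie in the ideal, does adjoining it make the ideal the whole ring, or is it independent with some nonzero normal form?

First compute the reduced Gröbner basis of I by Buchberger's algorithm.
f_1 = -2*x_1 + 5*x_2**2 - x_2 - 6, LT = x_1.
f_2 = -2*x_1**2 + 8*x_1*x_2 + 4*x_2 + 6, LT = x_1**2.

S(f_1,f_2): lcm = x_1**2. S = -5/2*x_1*x_2**2 + 9/2*x_1*x_2 + 3*x_1 + 2*x_2 + 3.
  reduce S modulo (f_1, f_2):
  remainder -25/4*x_2**4 + 25/2*x_2**3 + 51/4*x_2**2 - 13*x_2 - 6 ≠ 0; add h_3 = -25/4*x_2**4 + 25/2*x_2**3 + 51/4*x_2**2 - 13*x_2 - 6 to the basis.

The other S-polynomials (S(f_1,h_3), S(f_2,h_3)) all reduce to 0 modulo the current basis, so we have a Gröbner basis.
Inter-reduce: drop elements whose leading term is divisible by another's, tail-reduce, and make monic.
Reduced Gröbner basis: {x_1 - 5/2*x_2**2 + 1/2*x_2 + 3, x_2**4 - 2*x_2**3 - 51/25*x_2**2 + 52/25*x_2 + 24/25}.
Label its elements g_1 = x_1 - 5/2*x_2**2 + 1/2*x_2 + 3, g_2 = x_2**4 - 2*x_2**3 - 51/25*x_2**2 + 52/25*x_2 + 24/25.

Reduce p = -x_1*x_2 + 5/2*x_2**3 - 1/2*x_2**2 - 3*x_2 modulo G:
  leading term x_1*x_2: subtract (-x_2)·g_1 from -x_1*x_2 + 5/2*x_2**3 - 1/2*x_2**2 - 3*x_2 → 0
  normal form = 0.
Since the normal form is 0, p ∈ I.

The remainder on division by a Gröbner basis is unique — it is the normal form.

-x_1*x_2 + 5/2*x_2**3 - 1/2*x_2**2 - 3*x_2 lies in I (it reduces to 0).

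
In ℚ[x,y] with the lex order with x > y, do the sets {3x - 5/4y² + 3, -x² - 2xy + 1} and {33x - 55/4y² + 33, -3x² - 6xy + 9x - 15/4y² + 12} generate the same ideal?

Equality of ideals is decidable: compute both reduced Gröbner bases (unique for the ordering) and check whether they agree.
Buchberger on the first generating set:
f_1 = 3x - 5/4y² + 3, LT = x.
f_2 = -x² - 2xy + 1, LT = x².

S(f_1,f_2): lcm = x². S = -5/12xy² - 2xy + x + 1.
  leading term xy²: subtract (-5/36y²)·f_1 from -5/12xy² - 2xy + x + 1 → -2xy + x - 25/144y⁴ + 5/12y² + 1
  leading term xy: subtract (-⅔y)·f_1 from -2xy + x - 25/144y⁴ + 5/12y² + 1 → x - 25/144y⁴ - ⅚y³ + 5/12y² + 2y + 1
  leading term x: subtract (⅓)·f_1 from x - 25/144y⁴ - ⅚y³ + 5/12y² + 2y + 1 → -25/144y⁴ - ⅚y³ + ⅚y² + 2y
  leading term y⁴: no divisor's leading term divides it; move -25/144y⁴ to the remainder.
  leading term y³: no divisor's leading term divides it; move -⅚y³ to the remainder.
  leading term y²: no divisor's leading term divides it; move ⅚y² to the remainder.
  leading term y: no divisor's leading term divides it; move 2y to the remainder.
  remainder -25/144y⁴ - ⅚y³ + ⅚y² + 2y ≠ 0; add g_3 = -25/144y⁴ - ⅚y³ + ⅚y² + 2y to the basis.

S(f_1,g_3): leading monomials are coprime, so the S-polynomial reduces to 0 (Buchberger's first criterion).
S(f_2,g_3): leading monomials are coprime, so the S-polynomial reduces to 0 (Buchberger's first criterion).
Every S-polynomial of the final basis reduces to 0, so we have a Gröbner basis.
Inter-reduce: drop elements whose leading term is divisible by another's, tail-reduce, and make monic.
Reduced Gröbner basis: {x - 5/12y² + 1, y⁴ + 24/5y³ - 24/5y² - 288/25y}.

Buchberger on the second generating set:
h_1 = 33x - 55/4y² + 33, LT = x.
h_2 = -3x² - 6xy + 9x - 15/4y² + 12, LT = x².

S(h_1,h_2): lcm = x². S = -5/12xy² - 2xy + 4x - 5/4y² + 4.
  leading term xy²: subtract (-5/396y²)·h_1 from -5/12xy² - 2xy + 4x - 5/4y² + 4 → -2xy + 4x - 25/144y⁴ - ⅚y² + 4
  leading term xy: subtract (-2/33y)·h_1 from -2xy + 4x - 25/144y⁴ - ⅚y² + 4 → 4x - 25/144y⁴ - ⅚y³ - ⅚y² + 2y + 4
  leading term x: subtract (4/33)·h_1 from 4x - 25/144y⁴ - ⅚y³ - ⅚y² + 2y + 4 → -25/144y⁴ - ⅚y³ + ⅚y² + 2y
  leading term y⁴: no divisor's leading term divides it; move -25/144y⁴ to the remainder.
  leading term y³: no divisor's leading term divides it; move -⅚y³ to the remainder.
  leading term y²: no divisor's leading term divides it; move ⅚y² to the remainder.
  leading term y: no divisor's leading term divides it; move 2y to the remainder.
  remainder -25/144y⁴ - ⅚y³ + ⅚y² + 2y ≠ 0; add k_3 = -25/144y⁴ - ⅚y³ + ⅚y² + 2y to the basis.

S(h_1,k_3): leading monomials are coprime, so the S-polynomial reduces to 0 (Buchberger's first criterion).
S(h_2,k_3): leading monomials are coprime, so the S-polynomial reduces to 0 (Buchberger's first criterion).
Every S-polynomial of the final basis reduces to 0, so we have a Gröbner basis.
Inter-reduce: drop elements whose leading term is divisible by another's, tail-reduce, and make monic.
Reduced Gröbner basis: {x - 5/12y² + 1, y⁴ + 24/5y³ - 24/5y² - 288/25y}.

Same reduced basis, so the two generating sets span the same ideal.

Yes, the ideals are equal.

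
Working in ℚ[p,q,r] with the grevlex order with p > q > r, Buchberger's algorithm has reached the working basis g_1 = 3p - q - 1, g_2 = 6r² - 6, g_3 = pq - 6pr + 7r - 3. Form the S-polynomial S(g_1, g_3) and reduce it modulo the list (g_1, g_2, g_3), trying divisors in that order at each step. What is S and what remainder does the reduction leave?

S(g_1, g_3) = -⅓q² + 6pr - ⅓q - 7r + 3; remainder on division = -⅓q² + 2qr - ⅓q - 5r + 3.

lcm(LM(g_1), LM(g_3)) = pq.
S = (lcm/LT(g_1))·g_1 − (lcm/LT(g_3))·g_3 = -⅓q² + 6pr - ⅓q - 7r + 3.
Reduce S modulo (g_1, g_2, g_3) in that order:
  leading term q²: no divisor's leading term divides it; move -⅓q² to the remainder.
  leading term pr: subtract (2r)·g_1 from 6pr - ⅓q - 7r + 3 → 2qr - ⅓q - 5r + 3
  leading term qr: no divisor's leading term divides it; move 2qr to the remainder.
  leading term q: no divisor's leading term divides it; move -⅓q to the remainder.
  leading term r: no divisor's leading term divides it; move -5r to the remainder.
  leading term 1: no divisor's leading term divides it; move 3 to the remainder.
The remainder -⅓q² + 2qr - ⅓q - 5r + 3 is nonzero, so it would be added as the next basis element.
This is the inner loop of Buchberger's algorithm — each nonzero remainder becomes a new basis element.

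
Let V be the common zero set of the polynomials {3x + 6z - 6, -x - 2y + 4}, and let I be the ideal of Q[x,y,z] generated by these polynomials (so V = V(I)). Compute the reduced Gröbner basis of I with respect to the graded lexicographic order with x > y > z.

Buchberger's algorithm terminates because the ascending chain of leading-term ideals stabilizes.

f_1 = 3x + 6z - 6, LT = x.
f_2 = -x - 2y + 4, LT = x.

S(f_1,f_2): lcm = x. S = -2y + 2z + 2.
  leading term y: no divisor's leading term divides it; move -2y to the remainder.
  leading term z: no divisor's leading term divides it; move 2z to the remainder.
  leading term 1: no divisor's leading term divides it; move 2 to the remainder.
  remainder -2y + 2z + 2 ≠ 0; add g_3 = -2y + 2z + 2 to the basis.

The other S-polynomials (S(f_1,g_3), S(f_2,g_3)) all reduce to 0 modulo the current basis, so we have a Gröbner basis.
Inter-reduce: drop elements whose leading term is divisible by another's, tail-reduce, and make monic.

G = {x + 2z - 2, y - z - 1}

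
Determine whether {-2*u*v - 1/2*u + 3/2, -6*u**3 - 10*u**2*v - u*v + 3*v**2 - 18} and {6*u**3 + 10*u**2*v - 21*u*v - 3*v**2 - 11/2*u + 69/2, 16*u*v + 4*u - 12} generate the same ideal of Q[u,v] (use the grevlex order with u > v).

Yes, the ideals are equal.

For a fixed monomial order, each ideal has a unique reduced Gröbner basis; comparing bases decides equality.
Buchberger on the first generating set:
f_1 = -2*u*v - 1/2*u + 3/2, LT = u*v.
f_2 = -6*u**3 - 10*u**2*v - u*v + 3*v**2 - 18, LT = u**3.

S(f_1,f_2): lcm = u**3*v. S = -5/3*u**2*v**2 + 1/4*u**3 - 1/6*u*v**2 + 1/2*v**3 - 3/4*u**2 - 3*v.
  leading term u**2*v**2: subtract (5/6*u*v)·f_1 from -5/3*u**2*v**2 + 1/4*u**3 - 1/6*u*v**2 + 1/2*v**3 - 3/4*u**2 - 3*v → 1/4*u**3 + 5/12*u**2*v - 1/6*u*v**2 + 1/2*v**3 - 3/4*u**2 - 5/4*u*v - 3*v
  leading term u**3: subtract (-1/24)·f_2 from 1/4*u**3 + 5/12*u**2*v - 1/6*u*v**2 + 1/2*v**3 - 3/4*u**2 - 5/4*u*v - 3*v → -1/6*u*v**2 + 1/2*v**3 - 3/4*u**2 - 31/24*u*v + 1/8*v**2 - 3*v - 3/4
  leading term u*v**2: subtract (1/12*v)·f_1 from -1/6*u*v**2 + 1/2*v**3 - 3/4*u**2 - 31/24*u*v + 1/8*v**2 - 3*v - 3/4 → 1/2*v**3 - 3/4*u**2 - 5/4*u*v + 1/8*v**2 - 25/8*v - 3/4
  leading term v**3: no divisor's leading term divides it; move 1/2*v**3 to the remainder.
  leading term u**2: no divisor's leading term divides it; move -3/4*u**2 to the remainder.
  leading term u*v: subtract (5/8)·f_1 from -5/4*u*v + 1/8*v**2 - 25/8*v - 3/4 → 1/8*v**2 + 5/16*u - 25/8*v - 27/16
  leading term v**2: no divisor's leading term divides it; move 1/8*v**2 to the remainder.
  leading term u: no divisor's leading term divides it; move 5/16*u to the remainder.
  leading term v: no divisor's leading term divides it; move -25/8*v to the remainder.
  leading term 1: no divisor's leading term divides it; move -27/16 to the remainder.
  remainder 1/2*v**3 - 3/4*u**2 + 1/8*v**2 + 5/16*u - 25/8*v - 27/16 ≠ 0; add g_3 = 1/2*v**3 - 3/4*u**2 + 1/8*v**2 + 5/16*u - 25/8*v - 27/16 to the basis.

S(f_1,g_3): lcm = u*v**3. S = 3/2*u**3 - 5/8*u**2 + 25/4*u*v - 3/4*v**2 + 27/8*u.
  leading term u**3: subtract (-1/4)·f_2 from 3/2*u**3 - 5/8*u**2 + 25/4*u*v - 3/4*v**2 + 27/8*u → -5/2*u**2*v - 5/8*u**2 + 6*u*v + 27/8*u - 9/2
  leading term u**2*v: subtract (5/4*u)·f_1 from -5/2*u**2*v - 5/8*u**2 + 6*u*v + 27/8*u - 9/2 → 6*u*v + 3/2*u - 9/2
  leading term u*v: subtract (-3)·f_1 from 6*u*v + 3/2*u - 9/2 → 0
  remainder 0.

S(f_2,g_3): leading monomials are coprime, so the S-polynomial reduces to 0 (Buchberger's first criterion).
Every S-polynomial of the final basis reduces to 0, so we have a Gröbner basis.
Inter-reduce: drop elements whose leading term is divisible by another's, tail-reduce, and make monic.
Reduced Gröbner basis: {u**3 - 5/12*u**2 - 1/2*v**2 + 29/24*u + 25/8, v**3 - 3/2*u**2 + 1/4*v**2 + 5/8*u - 25/4*v - 27/8, u*v + 1/4*u - 3/4}.

Buchberger on the second generating set:
h_1 = 6*u**3 + 10*u**2*v - 21*u*v - 3*v**2 - 11/2*u + 69/2, LT = u**3.
h_2 = 16*u*v + 4*u - 12, LT = u*v.

S(h_1,h_2): lcm = u**3*v. S = 5/3*u**2*v**2 - 1/4*u**3 - 7/2*u*v**2 - 1/2*v**3 + 3/4*u**2 - 11/12*u*v + 23/4*v.
  leading term u**2*v**2: subtract (5/48*u*v)·h_2 from 5/3*u**2*v**2 - 1/4*u**3 - 7/2*u*v**2 - 1/2*v**3 + 3/4*u**2 - 11/12*u*v + 23/4*v → -1/4*u**3 - 5/12*u**2*v - 7/2*u*v**2 - 1/2*v**3 + 3/4*u**2 + 1/3*u*v + 23/4*v
  leading term u**3: subtract (-1/24)·h_1 from -1/4*u**3 - 5/12*u**2*v - 7/2*u*v**2 - 1/2*v**3 + 3/4*u**2 + 1/3*u*v + 23/4*v → -7/2*u*v**2 - 1/2*v**3 + 3/4*u**2 - 13/24*u*v - 1/8*v**2 - 11/48*u + 23/4*v + 23/16
  leading term u*v**2: subtract (-7/32*v)·h_2 from -7/2*u*v**2 - 1/2*v**3 + 3/4*u**2 - 13/24*u*v - 1/8*v**2 - 11/48*u + 23/4*v + 23/16 → -1/2*v**3 + 3/4*u**2 + 1/3*u*v - 1/8*v**2 - 11/48*u + 25/8*v + 23/16
  leading term v**3: no divisor's leading term divides it; move -1/2*v**3 to the remainder.
  leading term u**2: no divisor's leading term divides it; move 3/4*u**2 to the remainder.
  leading term u*v: subtract (1/48)·h_2 from 1/3*u*v - 1/8*v**2 - 11/48*u + 25/8*v + 23/16 → -1/8*v**2 - 5/16*u + 25/8*v + 27/16
  leading term v**2: no divisor's leading term divides it; move -1/8*v**2 to the remainder.
  leading term u: no divisor's leading term divides it; move -5/16*u to the remainder.
  leading term v: no divisor's leading term divides it; move 25/8*v to the remainder.
  leading term 1: no divisor's leading term divides it; move 27/16 to the remainder.
  remainder -1/2*v**3 + 3/4*u**2 - 1/8*v**2 - 5/16*u + 25/8*v + 27/16 ≠ 0; add k_3 = -1/2*v**3 + 3/4*u**2 - 1/8*v**2 - 5/16*u + 25/8*v + 27/16 to the basis.

S(h_1,k_3): leading monomials are coprime, so the S-polynomial reduces to 0 (Buchberger's first criterion).
S(h_2,k_3): lcm = u*v**3. S = 3/2*u**3 - 5/8*u**2 + 25/4*u*v - 3/4*v**2 + 27/8*u.
  leading term u**3: subtract (1/4)·h_1 from 3/2*u**3 - 5/8*u**2 + 25/4*u*v - 3/4*v**2 + 27/8*u → -5/2*u**2*v - 5/8*u**2 + 23/2*u*v + 19/4*u - 69/8
  leading term u**2*v: subtract (-5/32*u)·h_2 from -5/2*u**2*v - 5/8*u**2 + 23/2*u*v + 19/4*u - 69/8 → 23/2*u*v + 23/8*u - 69/8
  leading term u*v: subtract (23/32)·h_2 from 23/2*u*v + 23/8*u - 69/8 → 0
  remainder 0.

Every S-polynomial of the final basis reduces to 0, so we have a Gröbner basis.
Inter-reduce: drop elements whose leading term is divisible by another's, tail-reduce, and make monic.
Reduced Gröbner basis: {u**3 - 5/12*u**2 - 1/2*v**2 + 29/24*u + 25/8, v**3 - 3/2*u**2 + 1/4*v**2 + 5/8*u - 25/4*v - 27/8, u*v + 1/4*u - 3/4}.

These coincide, so the ideals are equal.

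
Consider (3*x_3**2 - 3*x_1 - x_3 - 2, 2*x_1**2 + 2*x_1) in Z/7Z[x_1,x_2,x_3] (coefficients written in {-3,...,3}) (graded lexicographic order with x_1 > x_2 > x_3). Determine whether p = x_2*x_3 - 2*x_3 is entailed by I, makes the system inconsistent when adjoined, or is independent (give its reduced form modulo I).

First compute the reduced Gröbner basis of I by Buchberger's algorithm.
f_1 = 3*x_3**2 - 3*x_1 - x_3 - 2, LT = x_3**2.
f_2 = 2*x_1**2 + 2*x_1, LT = x_1**2.

The S-polynomials (S(f_1,f_2)) all reduce to 0 modulo the current basis, so we have a Gröbner basis.
Inter-reduce: drop elements whose leading term is divisible by another's, tail-reduce, and make monic.
Reduced Gröbner basis: {x_1**2 + x_1, x_3**2 - x_1 + 2*x_3 - 3}.
Label its elements g_1 = x_1**2 + x_1, g_2 = x_3**2 - x_1 + 2*x_3 - 3.

Reduce p = x_2*x_3 - 2*x_3 modulo G:
  leading term x_2*x_3: no divisor's leading term divides it; move x_2*x_3 to the remainder.
  leading term x_3: no divisor's leading term divides it; move -2*x_3 to the remainder.
  normal form = x_2*x_3 - 2*x_3.
The normal form is nonzero, so p ∉ I. Since p minus its normal form lies in I, I + (p) = I + (r) where r = x_2*x_3 - 2*x_3; decide whether this ideal is the whole ring.
Run Buchberger on G together with r (pairs among the g_i already reduce to 0 since G is a Gröbner basis):
g_1 = x_1**2 + x_1, LT = x_1**2.
g_2 = x_3**2 - x_1 + 2*x_3 - 3, LT = x_3**2.
r = x_2*x_3 - 2*x_3, LT = x_2*x_3.

S(g_2,r): lcm = x_2*x_3**2. S = -x_1*x_2 + 2*x_2*x_3 + 2*x_3**2 - 3*x_2.
  leading term x_1*x_2: no divisor's leading term divides it; move -x_1*x_2 to the remainder.
  leading term x_2*x_3: subtract (2)·r from 2*x_2*x_3 + 2*x_3**2 - 3*x_2 → 2*x_3**2 - 3*x_2 - 3*x_3
  leading term x_3**2: subtract (2)·g_2 from 2*x_3**2 - 3*x_2 - 3*x_3 → 2*x_1 - 3*x_2 - 1
  leading term x_1: no divisor's leading term divides it; move 2*x_1 to the remainder.
  leading term x_2: no divisor's leading term divides it; move -3*x_2 to the remainder.
  leading term 1: no divisor's leading term divides it; move -1 to the remainder.
  remainder -x_1*x_2 + 2*x_1 - 3*x_2 - 1 ≠ 0; add m_4 = -x_1*x_2 + 2*x_1 - 3*x_2 - 1 to the basis.

S(g_1,m_4): lcm = x_1**2*x_2. S = 2*x_1**2 - 2*x_1*x_2 - x_1.
  leading term x_1**2: subtract (2)·g_1 from 2*x_1**2 - 2*x_1*x_2 - x_1 → -2*x_1*x_2 - 3*x_1
  leading term x_1*x_2: subtract (2)·m_4 from -2*x_1*x_2 - 3*x_1 → -x_2 + 2
  leading term x_2: no divisor's leading term divides it; move -x_2 to the remainder.
  leading term 1: no divisor's leading term divides it; move 2 to the remainder.
  remainder -x_2 + 2 ≠ 0; add m_5 = -x_2 + 2 to the basis.

The other S-polynomials (S(g_1,g_2), S(g_1,r), S(g_2,m_4), S(r,m_4), S(g_1,m_5), S(g_2,m_5), S(r,m_5), S(m_4,m_5)) all reduce to 0 modulo the current basis, so we have a Gröbner basis.
Inter-reduce: drop elements whose leading term is divisible by another's, tail-reduce, and make monic.
Reduced Gröbner basis: {x_1**2 + x_1, x_3**2 - x_1 + 2*x_3 - 3, x_2 - 2}.
The reduced Gröbner basis of I + (p) is {x_1**2 + x_1, x_3**2 - x_1 + 2*x_3 - 3, x_2 - 2} ≠ {1}, a proper ideal, so the enlarged system stays consistent: p is independent of I, with normal form x_2*x_3 - 2*x_3.

x_2*x_3 - 2*x_3 is independent of I; its normal form modulo I is x_2*x_3 - 2*x_3.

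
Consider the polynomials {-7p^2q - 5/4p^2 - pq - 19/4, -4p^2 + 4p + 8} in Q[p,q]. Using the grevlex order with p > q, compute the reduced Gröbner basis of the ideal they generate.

G = {q^2 + 53/40q + 13/40, p - 40/9q - 31/9}

Buchberger's algorithm terminates because the ascending chain of leading-term ideals stabilizes.

f_1 = -7p^2q - 5/4p^2 - pq - 19/4, LT = p^2q.
f_2 = -4p^2 + 4p + 8, LT = p^2.

S(f_1,f_2): lcm = p^2q. S = 5/28p^2 + 8/7pq + 2q + 19/28.
  leading term p^2: subtract (-5/112)·f_2 from 5/28p^2 + 8/7pq + 2q + 19/28 → 8/7pq + 5/28p + 2q + 29/28
  leading term pq: no divisor's leading term divides it; move 8/7pq to the remainder.
  leading term p: no divisor's leading term divides it; move 5/28p to the remainder.
  leading term q: no divisor's leading term divides it; move 2q to the remainder.
  leading term 1: no divisor's leading term divides it; move 29/28 to the remainder.
  remainder 8/7pq + 5/28p + 2q + 29/28 ≠ 0; add g_3 = 8/7pq + 5/28p + 2q + 29/28 to the basis.

S(f_1,g_3): lcm = p^2q. S = 5/224p^2 - 45/28pq - 29/32p + 19/28.
  leading term p^2: subtract (-5/896)·f_2 from 5/224p^2 - 45/28pq - 29/32p + 19/28 → -45/28pq - 99/112p + 81/112
  leading term pq: subtract (-45/32)·g_3 from -45/28pq - 99/112p + 81/112 → -81/128p + 45/16q + 279/128
  leading term p: no divisor's leading term divides it; move -81/128p to the remainder.
  leading term q: no divisor's leading term divides it; move 45/16q to the remainder.
  leading term 1: no divisor's leading term divides it; move 279/128 to the remainder.
  remainder -81/128p + 45/16q + 279/128 ≠ 0; add g_4 = -81/128p + 45/16q + 279/128 to the basis.

S(f_2,g_3): lcm = p^2q. S = -5/32p^2 - 11/4pq - 29/32p - 2q.
  leading term p^2: subtract (5/128)·f_2 from -5/32p^2 - 11/4pq - 29/32p - 2q → -11/4pq - 17/16p - 2q - 5/16
  leading term pq: subtract (-77/32)·g_3 from -11/4pq - 17/16p - 2q - 5/16 → -81/128p + 45/16q + 279/128
  leading term p: subtract (1)·g_4 from -81/128p + 45/16q + 279/128 → 0
  remainder 0.

S(f_1,g_4): lcm = p^2q. S = 40/9pq^2 + 5/28p^2 + 226/63pq + 19/28.
  leading term pq^2: subtract (35/9q)·g_3 from 40/9pq^2 + 5/28p^2 + 226/63pq + 19/28 → 5/28p^2 + 81/28pq - 70/9q^2 - 145/36q + 19/28
  leading term p^2: subtract (-5/112)·f_2 from 5/28p^2 + 81/28pq - 70/9q^2 - 145/36q + 19/28 → 81/28pq - 70/9q^2 + 5/28p - 145/36q + 29/28
  leading term pq: subtract (81/32)·g_3 from 81/28pq - 70/9q^2 + 5/28p - 145/36q + 29/28 → -70/9q^2 - 35/128p - 1309/144q - 203/128
  leading term q^2: no divisor's leading term divides it; move -70/9q^2 to the remainder.
  leading term p: subtract (35/81)·g_4 from -35/128p - 1309/144q - 203/128 → -371/36q - 91/36
  leading term q: no divisor's leading term divides it; move -371/36q to the remainder.
  leading term 1: no divisor's leading term divides it; move -91/36 to the remainder.
  remainder -70/9q^2 - 371/36q - 91/36 ≠ 0; add g_5 = -70/9q^2 - 371/36q - 91/36 to the basis.

S(f_2,g_4): lcm = p^2. S = 40/9pq + 22/9p - 2.
  leading term pq: subtract (35/9)·g_3 from 40/9pq + 22/9p - 2 → 7/4p - 70/9q - 217/36
  leading term p: subtract (-224/81)·g_4 from 7/4p - 70/9q - 217/36 → 0
  remainder 0.

S(g_3,g_4): lcm = pq. S = 40/9q^2 + 5/32p + 187/36q + 29/32.
  leading term q^2: subtract (-4/7)·g_5 from 40/9q^2 + 5/32p + 187/36q + 29/32 → 5/32p - 25/36q - 155/288
  leading term p: subtract (-20/81)·g_4 from 5/32p - 25/36q - 155/288 → 0
  remainder 0.

S(f_1,g_5): lcm = p^2q^2. S = -321/280p^2q + 1/7pq^2 - 13/40p^2 + 19/28q.
  leading term p^2q: subtract (321/1960)·f_1 from -321/280p^2q + 1/7pq^2 - 13/40p^2 + 19/28q → 1/7pq^2 - 943/7840p^2 + 321/1960pq + 19/28q + 6099/7840
  leading term pq^2: subtract (1/8q)·g_3 from 1/7pq^2 - 943/7840p^2 + 321/1960pq + 19/28q + 6099/7840 → -943/7840p^2 + 1109/7840pq - 1/4q^2 + 123/224q + 6099/7840
  leading term p^2: subtract (943/31360)·f_2 from -943/7840p^2 + 1109/7840pq - 1/4q^2 + 123/224q + 6099/7840 → 1109/7840pq - 1/4q^2 - 943/7840p + 123/224q + 4213/7840
  leading term pq: subtract (1109/8960)·g_3 from 1109/7840pq - 1/4q^2 - 943/7840p + 123/224q + 4213/7840 → -1/4q^2 - 729/5120p + 193/640q + 419/1024
  leading term q^2: subtract (9/280)·g_5 from -1/4q^2 - 729/5120p + 193/640q + 419/1024 → -729/5120p + 81/128q + 2511/5120
  leading term p: subtract (9/40)·g_4 from -729/5120p + 81/128q + 2511/5120 → 0
  remainder 0.

S(f_2,g_5): leading monomials are coprime, so the S-polynomial reduces to 0 (Buchberger's first criterion).
S(g_3,g_5): lcm = pq^2. S = -187/160pq + 7/4q^2 - 13/40p + 29/32q.
  leading term pq: subtract (-1309/1280)·g_3 from -187/160pq + 7/4q^2 - 13/40p + 29/32q → 7/4q^2 - 729/5120p + 1889/640q + 5423/5120
  leading term q^2: subtract (-9/40)·g_5 from 7/4q^2 - 729/5120p + 1889/640q + 5423/5120 → -729/5120p + 81/128q + 2511/5120
  leading term p: subtract (9/40)·g_4 from -729/5120p + 81/128q + 2511/5120 → 0
  remainder 0.

S(g_4,g_5): leading monomials are coprime, so the S-polynomial reduces to 0 (Buchberger's first criterion).
Every S-polynomial of the final basis reduces to 0, so we have a Gröbner basis.
Inter-reduce: drop elements whose leading term is divisible by another's, tail-reduce, and make monic.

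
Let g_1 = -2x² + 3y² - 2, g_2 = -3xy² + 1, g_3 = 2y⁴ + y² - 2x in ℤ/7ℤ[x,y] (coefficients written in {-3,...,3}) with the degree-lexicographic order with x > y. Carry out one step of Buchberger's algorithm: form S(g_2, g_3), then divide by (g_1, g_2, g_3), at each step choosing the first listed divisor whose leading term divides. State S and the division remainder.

lcm(LM(g_2), LM(g_3)) = xy⁴.
S = (lcm/LT(g_2))·g_2 − (lcm/LT(g_3))·g_3 = 3xy² + x² + 2y².
Reduce S modulo (g_1, g_2, g_3) in that order:
  leading term xy²: subtract (-1)·g_2 from 3xy² + x² + 2y² → x² + 2y² + 1
  leading term x²: subtract (3)·g_1 from x² + 2y² + 1 → 0
The remainder is 0, so this S-polynomial contributes no new basis element.

S(g_2, g_3) = 3xy² + x² + 2y²; remainder on division = 0.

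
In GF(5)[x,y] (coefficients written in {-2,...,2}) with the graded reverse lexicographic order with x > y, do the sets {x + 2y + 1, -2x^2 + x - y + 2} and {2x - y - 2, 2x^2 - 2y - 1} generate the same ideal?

Since reduced Gröbner bases are canonical representatives of ideals under a given ordering, it suffices to compute and compare them.
Buchberger on the first generating set:
f_1 = x + 2y + 1, LT = x.
f_2 = -2x^2 + x - y + 2, LT = x^2.

S(f_1,f_2): lcm = x^2. S = 2xy - x + 2y + 1.
  leading term xy: subtract (2y)·f_1 from 2xy - x + 2y + 1 → y^2 - x + 1
  leading term y^2: no divisor's leading term divides it; move y^2 to the remainder.
  leading term x: subtract (-1)·f_1 from -x + 1 → 2y + 2
  leading term y: no divisor's leading term divides it; move 2y to the remainder.
  leading term 1: no divisor's leading term divides it; move 2 to the remainder.
  remainder y^2 + 2y + 2 ≠ 0; add g_3 = y^2 + 2y + 2 to the basis.

The other S-polynomials (S(f_1,g_3), S(f_2,g_3)) all reduce to 0 modulo the current basis, so we have a Gröbner basis.
Inter-reduce: drop elements whose leading term is divisible by another's, tail-reduce, and make monic.
Reduced Gröbner basis: {y^2 + 2y + 2, x + 2y + 1}.

Buchberger on the second generating set:
h_1 = 2x - y - 2, LT = x.
h_2 = 2x^2 - 2y - 1, LT = x^2.

S(h_1,h_2): lcm = x^2. S = 2xy - x + y - 2.
  leading term xy: subtract (y)·h_1 from 2xy - x + y - 2 → y^2 - x - 2y - 2
  leading term y^2: no divisor's leading term divides it; move y^2 to the remainder.
  leading term x: subtract (2)·h_1 from -x - 2y - 2 → 2
  leading term 1: no divisor's leading term divides it; move 2 to the remainder.
  remainder y^2 + 2 ≠ 0; add k_3 = y^2 + 2 to the basis.

The other S-polynomials (S(h_1,k_3), S(h_2,k_3)) all reduce to 0 modulo the current basis, so we have a Gröbner basis.
Inter-reduce: drop elements whose leading term is divisible by another's, tail-reduce, and make monic.
Reduced Gröbner basis: {y^2 + 2, x + 2y - 1}.

Since the reduced bases disagree, the two ideals are not the same.

No, the ideals differ.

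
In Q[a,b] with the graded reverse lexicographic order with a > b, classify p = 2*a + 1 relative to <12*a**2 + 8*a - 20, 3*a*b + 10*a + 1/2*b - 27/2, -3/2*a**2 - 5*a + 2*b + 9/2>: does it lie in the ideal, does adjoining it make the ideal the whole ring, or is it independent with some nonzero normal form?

First compute the reduced Gröbner basis of I by Buchberger's algorithm.
f_1 = 12*a**2 + 8*a - 20, LT = a**2.
f_2 = 3*a*b + 10*a + 1/2*b - 27/2, LT = a*b.
f_3 = -3/2*a**2 - 5*a + 2*b + 9/2, LT = a**2.

S(f_1,f_2): lcm = a**2*b. S = -10/3*a**2 + 1/2*a*b + 9/2*a - 5/3*b.
  leading term a**2: subtract (-5/18)·f_1 from -10/3*a**2 + 1/2*a*b + 9/2*a - 5/3*b → 1/2*a*b + 121/18*a - 5/3*b - 50/9
  leading term a*b: subtract (1/6)·f_2 from 1/2*a*b + 121/18*a - 5/3*b - 50/9 → 91/18*a - 7/4*b - 119/36
  leading term a: no divisor's leading term divides it; move 91/18*a to the remainder.
  leading term b: no divisor's leading term divides it; move -7/4*b to the remainder.
  leading term 1: no divisor's leading term divides it; move -119/36 to the remainder.
  remainder 91/18*a - 7/4*b - 119/36 ≠ 0; add h_4 = 91/18*a - 7/4*b - 119/36 to the basis.

S(f_1,f_3): lcm = a**2. S = -8/3*a + 4/3*b + 4/3.
  leading term a: subtract (-48/91)·h_4 from -8/3*a + 4/3*b + 4/3 → 16/39*b - 16/39
  leading term b: no divisor's leading term divides it; move 16/39*b to the remainder.
  leading term 1: no divisor's leading term divides it; move -16/39 to the remainder.
  remainder 16/39*b - 16/39 ≠ 0; add h_5 = 16/39*b - 16/39 to the basis.

S(f_2,f_3): lcm = a**2*b. S = 10/3*a**2 - 19/6*a*b + 4/3*b**2 - 9/2*a + 3*b.
  leading term a**2: subtract (5/18)·f_1 from 10/3*a**2 - 19/6*a*b + 4/3*b**2 - 9/2*a + 3*b → -19/6*a*b + 4/3*b**2 - 121/18*a + 3*b + 50/9
  leading term a*b: subtract (-19/18)·f_2 from -19/6*a*b + 4/3*b**2 - 121/18*a + 3*b + 50/9 → 4/3*b**2 + 23/6*a + 127/36*b - 313/36
  leading term b**2: subtract (13/4*b)·h_5 from 4/3*b**2 + 23/6*a + 127/36*b - 313/36 → 23/6*a + 175/36*b - 313/36
  leading term a: subtract (69/91)·h_4 from 23/6*a + 175/36*b - 313/36 → 724/117*b - 724/117
  leading term b: subtract (181/12)·h_5 from 724/117*b - 724/117 → 0
  remainder 0.

S(f_1,h_4): lcm = a**2. S = 9/26*a*b + 103/78*a - 5/3.
  leading term a*b: subtract (3/26)·f_2 from 9/26*a*b + 103/78*a - 5/3 → 1/6*a - 3/52*b - 17/156
  leading term a: subtract (3/91)·h_4 from 1/6*a - 3/52*b - 17/156 → 0
  remainder 0.

S(f_2,h_4): lcm = a*b. S = 9/26*b**2 + 10/3*a + 32/39*b - 9/2.
  leading term b**2: subtract (27/32*b)·h_5 from 9/26*b**2 + 10/3*a + 32/39*b - 9/2 → 10/3*a + 7/6*b - 9/2
  leading term a: subtract (60/91)·h_4 from 10/3*a + 7/6*b - 9/2 → 181/78*b - 181/78
  leading term b: subtract (181/32)·h_5 from 181/78*b - 181/78 → 0
  remainder 0.

S(f_3,h_4): lcm = a**2. S = 9/26*a*b + 311/78*a - 4/3*b - 3.
  leading term a*b: subtract (3/26)·f_2 from 9/26*a*b + 311/78*a - 4/3*b - 3 → 17/6*a - 217/156*b - 75/52
  leading term a: subtract (51/91)·h_4 from 17/6*a - 217/156*b - 75/52 → -16/39*b + 16/39
  leading term b: subtract (-1)·h_5 from -16/39*b + 16/39 → 0
  remainder 0.

S(f_1,h_5): leading monomials are coprime, so the S-polynomial reduces to 0 (Buchberger's first criterion).
S(f_2,h_5): lcm = a*b. S = 13/3*a + 1/6*b - 9/2.
  leading term a: subtract (6/7)·h_4 from 13/3*a + 1/6*b - 9/2 → 5/3*b - 5/3
  leading term b: subtract (65/16)·h_5 from 5/3*b - 5/3 → 0
  remainder 0.

S(f_3,h_5): leading monomials are coprime, so the S-polynomial reduces to 0 (Buchberger's first criterion).
S(h_4,h_5): leading monomials are coprime, so the S-polynomial reduces to 0 (Buchberger's first criterion).
Every S-polynomial of the final basis reduces to 0, so we have a Gröbner basis.
Inter-reduce: drop elements whose leading term is divisible by another's, tail-reduce, and make monic.
Reduced Gröbner basis: {a - 1, b - 1}.
Label its elements g_1 = a - 1, g_2 = b - 1.

Reduce p = 2*a + 1 modulo G:
  leading term a: subtract (2)·g_1 from 2*a + 1 → 3
  leading term 1: no divisor's leading term divides it; move 3 to the remainder.
  normal form = 3.
The normal form is nonzero, so p ∉ I. Since p minus its normal form lies in I, I + (p) = I + (r) where r = 3; decide whether this ideal is the whole ring.
Here r = 3 is a nonzero constant, hence a unit: 1 ∈ I + (p), the Gröbner basis of I + (p) is {1}, and the enlarged system has no common solution — adjoining p is inconsistent.

Adjoining 2*a + 1 makes the ideal the whole ring: the system is inconsistent.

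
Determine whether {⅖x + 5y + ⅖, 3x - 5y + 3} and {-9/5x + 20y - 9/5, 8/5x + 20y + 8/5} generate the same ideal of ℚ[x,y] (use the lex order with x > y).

Since reduced Gröbner bases are canonical representatives of ideals under a given ordering, it suffices to compute and compare them.
Buchberger on the first generating set:
f_1 = ⅖x + 5y + ⅖, LT = x.
f_2 = 3x - 5y + 3, LT = x.

S(f_1,f_2): lcm = x. S = 85/6y.
  leading term y: no divisor's leading term divides it; move 85/6y to the remainder.
  remainder 85/6y ≠ 0; add g_3 = 85/6y to the basis.

The other S-polynomials (S(f_1,g_3), S(f_2,g_3)) all reduce to 0 modulo the current basis, so we have a Gröbner basis.
Inter-reduce: drop elements whose leading term is divisible by another's, tail-reduce, and make monic.
Reduced Gröbner basis: {x + 1, y}.

Buchberger on the second generating set:
h_1 = -9/5x + 20y - 9/5, LT = x.
h_2 = 8/5x + 20y + 8/5, LT = x.

S(h_1,h_2): lcm = x. S = -425/18y.
  leading term y: no divisor's leading term divides it; move -425/18y to the remainder.
  remainder -425/18y ≠ 0; add k_3 = -425/18y to the basis.

The other S-polynomials (S(h_1,k_3), S(h_2,k_3)) all reduce to 0 modulo the current basis, so we have a Gröbner basis.
Inter-reduce: drop elements whose leading term is divisible by another's, tail-reduce, and make monic.
Reduced Gröbner basis: {x + 1, y}.

These coincide, so the ideals are equal.
The choice of monomial ordering does not affect the verdict — as long as both bases are computed under the same ordering, their equality decides ideal equality.

Yes, the ideals are equal.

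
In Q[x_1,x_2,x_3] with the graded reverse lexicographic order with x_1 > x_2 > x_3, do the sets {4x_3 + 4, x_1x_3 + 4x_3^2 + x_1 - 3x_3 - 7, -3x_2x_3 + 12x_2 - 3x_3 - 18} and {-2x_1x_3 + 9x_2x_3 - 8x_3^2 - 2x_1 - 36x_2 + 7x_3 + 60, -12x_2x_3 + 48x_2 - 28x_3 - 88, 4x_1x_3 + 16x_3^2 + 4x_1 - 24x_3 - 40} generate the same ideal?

Yes, the ideals are equal.

Since reduced Gröbner bases are canonical representatives of ideals under a given ordering, it suffices to compute and compare them.
Buchberger on the first generating set:
f_1 = 4x_3 + 4, LT = x_3.
f_2 = x_1x_3 + 4x_3^2 + x_1 - 3x_3 - 7, LT = x_1x_3.
f_3 = -3x_2x_3 + 12x_2 - 3x_3 - 18, LT = x_2x_3.

S(f_1,f_3): lcm = x_2x_3. S = 5x_2 - x_3 - 6.
  reduce S modulo (f_1, f_2, f_3):
  remainder 5x_2 - 5 ≠ 0; add g_4 = 5x_2 - 5 to the basis.

The other S-polynomials (S(f_1,f_2), S(f_2,f_3), S(f_1,g_4), S(f_2,g_4), S(f_3,g_4)) all reduce to 0 modulo the current basis, so we have a Gröbner basis.
Inter-reduce: drop elements whose leading term is divisible by another's, tail-reduce, and make monic.
Reduced Gröbner basis: {x_2 - 1, x_3 + 1}.

Buchberger on the second generating set:
h_1 = -2x_1x_3 + 9x_2x_3 - 8x_3^2 - 2x_1 - 36x_2 + 7x_3 + 60, LT = x_1x_3.
h_2 = -12x_2x_3 + 48x_2 - 28x_3 - 88, LT = x_2x_3.
h_3 = 4x_1x_3 + 16x_3^2 + 4x_1 - 24x_3 - 40, LT = x_1x_3.

S(h_1,h_2): lcm = x_1x_2x_3. S = -9/2x_2^2x_3 + 4x_2x_3^2 + 5x_1x_2 + 18x_2^2 - 7/3x_1x_3 - 7/2x_2x_3 - 22/3x_1 - 30x_2.
  reduce S modulo (h_1, h_2, h_3):
  remainder 5x_1x_2 - 5x_1 + 95x_2 - 200/3x_3 - 485/3 ≠ 0; add k_4 = 5x_1x_2 - 5x_1 + 95x_2 - 200/3x_3 - 485/3 to the basis.

S(h_1,h_3): lcm = x_1x_3. S = -9/2x_2x_3 + 18x_2 + 5/2x_3 - 20.
  reduce S modulo (h_1, h_2, h_3, k_4):
  remainder 13x_3 + 13 ≠ 0; add k_5 = 13x_3 + 13 to the basis.

S(h_2,h_3): lcm = x_1x_2x_3. S = -4x_2x_3^2 - 5x_1x_2 + 7/3x_1x_3 + 6x_2x_3 + 22/3x_1 + 10x_2.
  reduce S modulo (h_1, h_2, h_3, k_4, k_5):
  remainder 65x_2 - 65 ≠ 0; add k_6 = 65x_2 - 65 to the basis.

The other S-polynomials (S(h_1,k_4), S(h_2,k_4), S(h_3,k_4), S(h_1,k_5), S(h_2,k_5), S(h_3,k_5), S(k_4,k_5), S(h_1,k_6), S(h_2,k_6), S(h_3,k_6), S(k_4,k_6), S(k_5,k_6)) all reduce to 0 modulo the current basis, so we have a Gröbner basis.
Inter-reduce: drop elements whose leading term is divisible by another's, tail-reduce, and make monic.
Reduced Gröbner basis: {x_2 - 1, x_3 + 1}.

Same reduced basis, so the two generating sets span the same ideal.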